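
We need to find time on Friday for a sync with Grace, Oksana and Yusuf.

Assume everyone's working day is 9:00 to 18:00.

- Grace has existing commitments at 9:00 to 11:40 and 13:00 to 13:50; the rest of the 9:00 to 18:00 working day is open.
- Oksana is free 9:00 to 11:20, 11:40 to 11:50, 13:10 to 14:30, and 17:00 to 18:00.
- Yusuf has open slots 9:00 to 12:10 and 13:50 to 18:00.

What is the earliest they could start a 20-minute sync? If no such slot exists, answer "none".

13:50

Grace free within 09:00–18:00: 11:40–13:00, 13:50–18:00.
Grace ∩ Oksana: 11:40–11:50, 13:50–14:30, 17:00–18:00.
Grace ∩ Oksana ∩ Yusuf: 11:40–11:50, 13:50–14:30, 17:00–18:00.
Windows ≥ 20 min: 13:50–14:30, 17:00–18:00.
Earliest such window starts at 13:50.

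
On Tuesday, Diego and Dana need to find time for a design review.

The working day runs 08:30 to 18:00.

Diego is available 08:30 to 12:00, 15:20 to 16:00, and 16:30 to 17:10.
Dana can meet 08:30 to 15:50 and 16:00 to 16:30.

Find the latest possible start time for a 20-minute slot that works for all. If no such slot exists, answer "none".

15:30

Diego ∩ Dana: 08:30–12:00, 15:20–15:50.
Windows ≥ 20 min: 08:30–12:00, 15:20–15:50.
Latest start in the last window 15:20–15:50 is 15:50 − 20 min = 15:30.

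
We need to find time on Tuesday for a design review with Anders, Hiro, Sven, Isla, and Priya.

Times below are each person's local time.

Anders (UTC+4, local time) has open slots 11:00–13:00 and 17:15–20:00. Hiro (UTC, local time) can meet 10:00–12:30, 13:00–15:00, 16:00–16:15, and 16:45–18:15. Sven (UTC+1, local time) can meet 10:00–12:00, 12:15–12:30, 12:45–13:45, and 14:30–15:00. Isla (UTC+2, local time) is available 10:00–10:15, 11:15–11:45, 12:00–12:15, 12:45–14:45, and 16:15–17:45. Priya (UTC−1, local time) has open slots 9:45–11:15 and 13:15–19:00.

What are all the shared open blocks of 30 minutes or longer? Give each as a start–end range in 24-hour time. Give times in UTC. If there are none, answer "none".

Anders → UTC: 07:00–09:00, 13:15–16:00.
Hiro → UTC: 10:00–12:30, 13:00–15:00, 16:00–16:15, 16:45–18:15.
Sven → UTC: 09:00–11:00, 11:15–11:30, 11:45–12:45, 13:30–14:00.
Isla → UTC: 08:00–08:15, 09:15–09:45, 10:00–10:15, 10:45–12:45, 14:15–15:45.
Priya → UTC: 10:45–12:15, 14:15–20:00.
Anders ∩ Hiro: 13:15–15:00.
Anders ∩ Hiro ∩ Sven: 13:30–14:00.
Anders ∩ Hiro ∩ Sven ∩ Isla: (none).
Anders ∩ Hiro ∩ Sven ∩ Isla ∩ Priya: (none).
Windows ≥ 30 min: (none).

none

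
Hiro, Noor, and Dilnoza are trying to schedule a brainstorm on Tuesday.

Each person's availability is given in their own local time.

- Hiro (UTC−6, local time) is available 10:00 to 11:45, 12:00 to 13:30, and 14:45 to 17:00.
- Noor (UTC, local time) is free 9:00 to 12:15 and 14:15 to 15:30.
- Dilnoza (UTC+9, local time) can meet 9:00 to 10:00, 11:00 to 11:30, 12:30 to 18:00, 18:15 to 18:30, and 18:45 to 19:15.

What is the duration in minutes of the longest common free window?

0 minutes

Hiro → UTC: 16:00–17:45, 18:00–19:30, 20:45–23:00.
Noor → UTC: 09:00–12:15, 14:15–15:30.
Dilnoza → UTC: 00:00–01:00, 02:00–02:30, 03:30–09:00, 09:15–09:30, 09:45–10:15.
Hiro ∩ Noor: (none).
Hiro ∩ Noor ∩ Dilnoza: (none).
No common window.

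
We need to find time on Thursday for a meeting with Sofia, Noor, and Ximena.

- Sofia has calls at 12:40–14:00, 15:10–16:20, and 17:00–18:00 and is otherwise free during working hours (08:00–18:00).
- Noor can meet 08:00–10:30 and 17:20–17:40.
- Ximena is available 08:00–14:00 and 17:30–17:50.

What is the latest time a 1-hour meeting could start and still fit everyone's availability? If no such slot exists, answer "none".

09:30

Sofia free within 08:00–18:00: 08:00–12:40, 14:00–15:10, 16:20–17:00.
Sofia ∩ Noor: 08:00–10:30.
Sofia ∩ Noor ∩ Ximena: 08:00–10:30.
Windows ≥ 60 min: 08:00–10:30.
Latest start in the last window 08:00–10:30 is 10:30 − 60 min = 09:30.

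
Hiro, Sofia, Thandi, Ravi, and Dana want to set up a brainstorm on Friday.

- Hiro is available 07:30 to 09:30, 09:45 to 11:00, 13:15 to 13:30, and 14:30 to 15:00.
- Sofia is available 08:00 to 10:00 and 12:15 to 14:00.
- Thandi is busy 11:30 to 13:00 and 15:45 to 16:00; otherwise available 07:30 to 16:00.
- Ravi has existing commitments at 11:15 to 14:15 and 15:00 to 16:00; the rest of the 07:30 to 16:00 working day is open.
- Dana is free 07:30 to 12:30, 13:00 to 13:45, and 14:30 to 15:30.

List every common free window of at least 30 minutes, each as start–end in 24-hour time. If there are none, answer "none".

Thandi free within 07:30–16:00: 07:30–11:30, 13:00–15:45.
Ravi free within 07:30–16:00: 07:30–11:15, 14:15–15:00.
Hiro ∩ Sofia: 08:00–09:30, 09:45–10:00, 13:15–13:30.
Hiro ∩ Sofia ∩ Thandi: 08:00–09:30, 09:45–10:00, 13:15–13:30.
Hiro ∩ Sofia ∩ Thandi ∩ Ravi: 08:00–09:30, 09:45–10:00.
Hiro ∩ Sofia ∩ Thandi ∩ Ravi ∩ Dana: 08:00–09:30, 09:45–10:00.
Windows ≥ 30 min: 08:00–09:30.

08:00–09:30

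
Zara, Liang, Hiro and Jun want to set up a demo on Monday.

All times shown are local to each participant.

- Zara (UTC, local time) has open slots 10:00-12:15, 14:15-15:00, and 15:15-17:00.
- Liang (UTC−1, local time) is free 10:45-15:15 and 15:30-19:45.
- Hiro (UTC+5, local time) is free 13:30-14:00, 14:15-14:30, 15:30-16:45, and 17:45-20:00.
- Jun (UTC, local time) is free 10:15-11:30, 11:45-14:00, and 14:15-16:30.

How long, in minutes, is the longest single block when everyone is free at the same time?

45 minutes

Zara → UTC: 10:00–12:15, 14:15–15:00, 15:15–17:00.
Liang → UTC: 11:45–16:15, 16:30–20:45.
Hiro → UTC: 08:30–09:00, 09:15–09:30, 10:30–11:45, 12:45–15:00.
Jun → UTC: 10:15–11:30, 11:45–14:00, 14:15–16:30.
Zara ∩ Liang: 11:45–12:15, 14:15–15:00, 15:15–16:15, 16:30–17:00.
Zara ∩ Liang ∩ Hiro: 14:15–15:00.
Zara ∩ Liang ∩ Hiro ∩ Jun: 14:15–15:00.
Single common window of 45 minutes.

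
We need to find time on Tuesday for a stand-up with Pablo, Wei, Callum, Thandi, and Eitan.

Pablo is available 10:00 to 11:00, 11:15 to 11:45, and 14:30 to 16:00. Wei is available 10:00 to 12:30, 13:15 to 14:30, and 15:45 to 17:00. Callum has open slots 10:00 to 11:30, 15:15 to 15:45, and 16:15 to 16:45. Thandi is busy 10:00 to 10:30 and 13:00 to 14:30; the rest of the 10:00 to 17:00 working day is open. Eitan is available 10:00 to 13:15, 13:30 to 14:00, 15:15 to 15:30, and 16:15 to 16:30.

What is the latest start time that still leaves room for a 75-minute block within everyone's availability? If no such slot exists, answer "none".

none

Thandi free within 10:00–17:00: 10:30–13:00, 14:30–17:00.
Pablo ∩ Wei: 10:00–11:00, 11:15–11:45, 15:45–16:00.
Pablo ∩ Wei ∩ Callum: 10:00–11:00, 11:15–11:30.
Pablo ∩ Wei ∩ Callum ∩ Thandi: 10:30–11:00, 11:15–11:30.
Pablo ∩ Wei ∩ Callum ∩ Thandi ∩ Eitan: 10:30–11:00, 11:15–11:30.
Windows ≥ 75 min: (none).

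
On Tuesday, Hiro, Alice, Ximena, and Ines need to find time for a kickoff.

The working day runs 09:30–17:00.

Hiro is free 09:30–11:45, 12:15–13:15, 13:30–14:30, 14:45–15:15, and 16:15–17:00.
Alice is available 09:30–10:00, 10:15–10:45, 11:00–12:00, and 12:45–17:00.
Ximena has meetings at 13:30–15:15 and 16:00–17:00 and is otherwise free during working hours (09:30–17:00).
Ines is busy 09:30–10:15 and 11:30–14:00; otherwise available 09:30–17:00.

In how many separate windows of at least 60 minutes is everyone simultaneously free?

0

Ximena free within 09:30–17:00: 09:30–13:30, 15:15–16:00.
Ines free within 09:30–17:00: 10:15–11:30, 14:00–17:00.
Hiro ∩ Alice: 09:30–10:00, 10:15–10:45, 11:00–11:45, 12:45–13:15, 13:30–14:30, 14:45–15:15, 16:15–17:00.
Hiro ∩ Alice ∩ Ximena: 09:30–10:00, 10:15–10:45, 11:00–11:45, 12:45–13:15.
Hiro ∩ Alice ∩ Ximena ∩ Ines: 10:15–10:45, 11:00–11:30.
Windows ≥ 60 min: (none).
That's 0 windows.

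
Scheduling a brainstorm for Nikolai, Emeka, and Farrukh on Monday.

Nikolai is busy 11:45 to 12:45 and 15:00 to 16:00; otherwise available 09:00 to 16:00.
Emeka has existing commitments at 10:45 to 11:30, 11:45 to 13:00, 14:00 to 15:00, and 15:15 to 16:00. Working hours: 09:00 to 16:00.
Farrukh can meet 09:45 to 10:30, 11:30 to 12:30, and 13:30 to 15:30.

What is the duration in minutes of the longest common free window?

Nikolai free within 09:00–16:00: 09:00–11:45, 12:45–15:00.
Emeka free within 09:00–16:00: 09:00–10:45, 11:30–11:45, 13:00–14:00, 15:00–15:15.
Nikolai ∩ Emeka: 09:00–10:45, 11:30–11:45, 13:00–14:00.
Nikolai ∩ Emeka ∩ Farrukh: 09:45–10:30, 11:30–11:45, 13:30–14:00.
Common window lengths: 45, 15, 30 min; longest is 45.

45 minutes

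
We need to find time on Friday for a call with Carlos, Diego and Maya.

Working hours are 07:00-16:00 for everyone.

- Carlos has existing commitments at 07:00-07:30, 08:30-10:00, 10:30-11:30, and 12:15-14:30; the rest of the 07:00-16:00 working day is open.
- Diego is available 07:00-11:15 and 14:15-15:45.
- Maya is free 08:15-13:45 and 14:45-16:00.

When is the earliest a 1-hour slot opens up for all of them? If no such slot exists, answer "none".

Carlos free within 07:00–16:00: 07:30–08:30, 10:00–10:30, 11:30–12:15, 14:30–16:00.
Carlos ∩ Diego: 07:30–08:30, 10:00–10:30, 14:30–15:45.
Carlos ∩ Diego ∩ Maya: 08:15–08:30, 10:00–10:30, 14:45–15:45.
Windows ≥ 60 min: 14:45–15:45.
Earliest such window starts at 14:45.

14:45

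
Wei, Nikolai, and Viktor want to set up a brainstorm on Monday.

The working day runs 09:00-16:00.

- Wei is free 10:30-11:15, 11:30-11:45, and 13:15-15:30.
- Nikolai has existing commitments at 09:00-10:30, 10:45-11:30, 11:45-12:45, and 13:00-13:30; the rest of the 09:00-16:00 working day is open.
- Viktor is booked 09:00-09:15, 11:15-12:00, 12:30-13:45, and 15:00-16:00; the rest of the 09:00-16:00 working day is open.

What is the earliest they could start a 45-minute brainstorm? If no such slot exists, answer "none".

Nikolai free within 09:00–16:00: 10:30–10:45, 11:30–11:45, 12:45–13:00, 13:30–16:00.
Viktor free within 09:00–16:00: 09:15–11:15, 12:00–12:30, 13:45–15:00.
Wei ∩ Nikolai: 10:30–10:45, 11:30–11:45, 13:30–15:30.
Wei ∩ Nikolai ∩ Viktor: 10:30–10:45, 13:45–15:00.
Windows ≥ 45 min: 13:45–15:00.
Earliest such window starts at 13:45.

13:45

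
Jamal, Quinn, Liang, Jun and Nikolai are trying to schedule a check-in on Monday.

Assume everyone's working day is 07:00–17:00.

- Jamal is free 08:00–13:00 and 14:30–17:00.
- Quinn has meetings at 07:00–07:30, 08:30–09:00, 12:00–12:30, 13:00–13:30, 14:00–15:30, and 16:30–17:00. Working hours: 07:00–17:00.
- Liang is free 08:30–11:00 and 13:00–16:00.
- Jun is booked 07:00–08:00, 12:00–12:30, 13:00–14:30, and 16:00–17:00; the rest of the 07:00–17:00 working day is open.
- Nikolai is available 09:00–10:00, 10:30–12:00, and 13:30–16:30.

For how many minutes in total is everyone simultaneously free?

120 minutes

Quinn free within 07:00–17:00: 07:30–08:30, 09:00–12:00, 12:30–13:00, 13:30–14:00, 15:30–16:30.
Jun free within 07:00–17:00: 08:00–12:00, 12:30–13:00, 14:30–16:00.
Jamal ∩ Quinn: 08:00–08:30, 09:00–12:00, 12:30–13:00, 15:30–16:30.
Jamal ∩ Quinn ∩ Liang: 09:00–11:00, 15:30–16:00.
Jamal ∩ Quinn ∩ Liang ∩ Jun: 09:00–11:00, 15:30–16:00.
Jamal ∩ Quinn ∩ Liang ∩ Jun ∩ Nikolai: 09:00–10:00, 10:30–11:00, 15:30–16:00.
Total common minutes: 60 + 30 + 30 = 120.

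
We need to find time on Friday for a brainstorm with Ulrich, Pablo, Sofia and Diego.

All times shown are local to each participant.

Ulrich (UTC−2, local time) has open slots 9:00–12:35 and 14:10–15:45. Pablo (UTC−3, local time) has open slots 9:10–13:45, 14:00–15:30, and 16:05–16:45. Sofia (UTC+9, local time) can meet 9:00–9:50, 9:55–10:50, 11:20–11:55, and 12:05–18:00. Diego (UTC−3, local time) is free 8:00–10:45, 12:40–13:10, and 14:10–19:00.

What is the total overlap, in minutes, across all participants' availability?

Ulrich → UTC: 11:00–14:35, 16:10–17:45.
Pablo → UTC: 12:10–16:45, 17:00–18:30, 19:05–19:45.
Sofia → UTC: 00:00–00:50, 00:55–01:50, 02:20–02:55, 03:05–09:00.
Diego → UTC: 11:00–13:45, 15:40–16:10, 17:10–22:00.
Ulrich ∩ Pablo: 12:10–14:35, 16:10–16:45, 17:00–17:45.
Ulrich ∩ Pablo ∩ Sofia: (none).
Ulrich ∩ Pablo ∩ Sofia ∩ Diego: (none).
Total common minutes: 0.

0 minutes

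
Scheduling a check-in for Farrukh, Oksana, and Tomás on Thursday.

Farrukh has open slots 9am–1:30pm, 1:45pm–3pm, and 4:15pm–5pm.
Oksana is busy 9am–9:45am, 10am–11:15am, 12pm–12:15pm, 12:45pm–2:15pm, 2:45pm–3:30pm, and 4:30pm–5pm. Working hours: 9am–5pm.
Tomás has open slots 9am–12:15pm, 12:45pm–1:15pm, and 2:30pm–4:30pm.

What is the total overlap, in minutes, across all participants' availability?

90 minutes

Oksana free within 09:00–17:00: 09:45–10:00, 11:15–12:00, 12:15–12:45, 14:15–14:45, 15:30–16:30.
Farrukh ∩ Oksana: 09:45–10:00, 11:15–12:00, 12:15–12:45, 14:15–14:45, 16:15–16:30.
Farrukh ∩ Oksana ∩ Tomás: 09:45–10:00, 11:15–12:00, 14:30–14:45, 16:15–16:30.
Total common minutes: 15 + 45 + 15 + 15 = 90.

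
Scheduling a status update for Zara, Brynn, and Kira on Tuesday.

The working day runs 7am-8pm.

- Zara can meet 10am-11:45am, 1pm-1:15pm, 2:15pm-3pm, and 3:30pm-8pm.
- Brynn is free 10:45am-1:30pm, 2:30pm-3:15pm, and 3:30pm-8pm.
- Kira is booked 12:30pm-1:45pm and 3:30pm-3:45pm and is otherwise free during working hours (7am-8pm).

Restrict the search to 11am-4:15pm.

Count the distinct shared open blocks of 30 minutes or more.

3

Kira free within 07:00–20:00: 07:00–12:30, 13:45–15:30, 15:45–20:00.
Zara ∩ Brynn: 10:45–11:45, 13:00–13:15, 14:30–15:00, 15:30–20:00.
Zara ∩ Brynn ∩ Kira: 10:45–11:45, 14:30–15:00, 15:45–20:00.
Restricted to 11:00–16:15: 11:00–11:45, 14:30–15:00, 15:45–16:15.
Windows ≥ 30 min: 11:00–11:45, 14:30–15:00, 15:45–16:15.
That's 3 windows.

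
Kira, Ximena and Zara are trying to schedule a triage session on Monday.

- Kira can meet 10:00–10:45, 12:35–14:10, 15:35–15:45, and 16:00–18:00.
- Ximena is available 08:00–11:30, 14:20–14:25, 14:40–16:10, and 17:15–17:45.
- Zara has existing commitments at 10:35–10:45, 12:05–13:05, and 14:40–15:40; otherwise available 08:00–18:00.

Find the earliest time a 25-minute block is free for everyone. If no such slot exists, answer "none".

10:00

Zara free within 08:00–18:00: 08:00–10:35, 10:45–12:05, 13:05–14:40, 15:40–18:00.
Kira ∩ Ximena: 10:00–10:45, 15:35–15:45, 16:00–16:10, 17:15–17:45.
Kira ∩ Ximena ∩ Zara: 10:00–10:35, 15:40–15:45, 16:00–16:10, 17:15–17:45.
Windows ≥ 25 min: 10:00–10:35, 17:15–17:45.
Earliest such window starts at 10:00.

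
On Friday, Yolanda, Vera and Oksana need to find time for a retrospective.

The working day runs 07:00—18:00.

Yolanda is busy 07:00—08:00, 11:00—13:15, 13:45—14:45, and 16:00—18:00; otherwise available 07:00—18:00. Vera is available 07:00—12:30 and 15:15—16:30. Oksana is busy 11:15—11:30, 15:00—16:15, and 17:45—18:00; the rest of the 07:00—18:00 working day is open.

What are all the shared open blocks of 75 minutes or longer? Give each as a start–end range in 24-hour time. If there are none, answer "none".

08:00–11:00

Yolanda free within 07:00–18:00: 08:00–11:00, 13:15–13:45, 14:45–16:00.
Oksana free within 07:00–18:00: 07:00–11:15, 11:30–15:00, 16:15–17:45.
Yolanda ∩ Vera: 08:00–11:00, 15:15–16:00.
Yolanda ∩ Vera ∩ Oksana: 08:00–11:00.
Windows ≥ 75 min: 08:00–11:00.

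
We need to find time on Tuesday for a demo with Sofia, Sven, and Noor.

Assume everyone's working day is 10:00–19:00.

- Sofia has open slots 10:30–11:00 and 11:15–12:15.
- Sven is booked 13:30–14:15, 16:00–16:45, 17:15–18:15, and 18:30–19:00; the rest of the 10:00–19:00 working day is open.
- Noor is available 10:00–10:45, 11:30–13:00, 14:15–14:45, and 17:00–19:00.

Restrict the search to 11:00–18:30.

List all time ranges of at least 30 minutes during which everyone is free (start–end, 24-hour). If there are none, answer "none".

Sven free within 10:00–19:00: 10:00–13:30, 14:15–16:00, 16:45–17:15, 18:15–18:30.
Sofia ∩ Sven: 10:30–11:00, 11:15–12:15.
Sofia ∩ Sven ∩ Noor: 10:30–10:45, 11:30–12:15.
Restricted to 11:00–18:30: 11:30–12:15.
Windows ≥ 30 min: 11:30–12:15.

11:30–12:15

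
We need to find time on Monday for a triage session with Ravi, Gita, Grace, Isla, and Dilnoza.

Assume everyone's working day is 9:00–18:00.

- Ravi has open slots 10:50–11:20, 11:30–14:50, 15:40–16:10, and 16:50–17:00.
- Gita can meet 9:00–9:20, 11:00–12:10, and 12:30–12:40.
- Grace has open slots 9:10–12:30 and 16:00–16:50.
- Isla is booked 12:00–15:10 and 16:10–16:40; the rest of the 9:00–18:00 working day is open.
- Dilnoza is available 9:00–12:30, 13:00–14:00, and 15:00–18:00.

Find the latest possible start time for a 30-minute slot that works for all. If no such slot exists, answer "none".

Isla free within 09:00–18:00: 09:00–12:00, 15:10–16:10, 16:40–18:00.
Ravi ∩ Gita: 11:00–11:20, 11:30–12:10, 12:30–12:40.
Ravi ∩ Gita ∩ Grace: 11:00–11:20, 11:30–12:10.
Ravi ∩ Gita ∩ Grace ∩ Isla: 11:00–11:20, 11:30–12:00.
Ravi ∩ Gita ∩ Grace ∩ Isla ∩ Dilnoza: 11:00–11:20, 11:30–12:00.
Windows ≥ 30 min: 11:30–12:00.
Latest start in the last window 11:30–12:00 is 12:00 − 30 min = 11:30.

11:30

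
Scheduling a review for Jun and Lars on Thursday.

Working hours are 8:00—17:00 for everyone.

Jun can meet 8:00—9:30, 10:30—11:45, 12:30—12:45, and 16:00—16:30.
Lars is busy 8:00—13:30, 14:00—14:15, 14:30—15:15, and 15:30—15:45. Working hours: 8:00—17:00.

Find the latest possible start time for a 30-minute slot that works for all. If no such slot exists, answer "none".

16:00

Lars free within 08:00–17:00: 13:30–14:00, 14:15–14:30, 15:15–15:30, 15:45–17:00.
Jun ∩ Lars: 16:00–16:30.
Windows ≥ 30 min: 16:00–16:30.
Latest start in the last window 16:00–16:30 is 16:30 − 30 min = 16:00.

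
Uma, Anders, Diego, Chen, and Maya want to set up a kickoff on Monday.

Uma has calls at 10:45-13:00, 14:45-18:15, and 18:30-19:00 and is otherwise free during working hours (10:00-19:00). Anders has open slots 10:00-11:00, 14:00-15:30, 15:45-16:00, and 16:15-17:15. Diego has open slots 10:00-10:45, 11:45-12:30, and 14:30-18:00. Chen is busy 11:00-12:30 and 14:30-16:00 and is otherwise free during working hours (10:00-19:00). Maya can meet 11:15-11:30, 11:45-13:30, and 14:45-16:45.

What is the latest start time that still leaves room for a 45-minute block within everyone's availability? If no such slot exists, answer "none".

none

Uma free within 10:00–19:00: 10:00–10:45, 13:00–14:45, 18:15–18:30.
Chen free within 10:00–19:00: 10:00–11:00, 12:30–14:30, 16:00–19:00.
Uma ∩ Anders: 10:00–10:45, 14:00–14:45.
Uma ∩ Anders ∩ Diego: 10:00–10:45, 14:30–14:45.
Uma ∩ Anders ∩ Diego ∩ Chen: 10:00–10:45.
Uma ∩ Anders ∩ Diego ∩ Chen ∩ Maya: (none).
Windows ≥ 45 min: (none).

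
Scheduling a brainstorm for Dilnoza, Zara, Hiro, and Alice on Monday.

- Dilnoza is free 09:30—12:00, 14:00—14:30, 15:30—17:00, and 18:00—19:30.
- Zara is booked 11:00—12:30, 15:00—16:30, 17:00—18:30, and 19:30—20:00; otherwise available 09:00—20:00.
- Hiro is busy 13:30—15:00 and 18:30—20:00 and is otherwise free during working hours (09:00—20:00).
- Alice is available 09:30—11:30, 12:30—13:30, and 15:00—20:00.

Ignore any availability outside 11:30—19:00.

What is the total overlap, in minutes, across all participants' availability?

Zara free within 09:00–20:00: 09:00–11:00, 12:30–15:00, 16:30–17:00, 18:30–19:30.
Hiro free within 09:00–20:00: 09:00–13:30, 15:00–18:30.
Dilnoza ∩ Zara: 09:30–11:00, 14:00–14:30, 16:30–17:00, 18:30–19:30.
Dilnoza ∩ Zara ∩ Hiro: 09:30–11:00, 16:30–17:00.
Dilnoza ∩ Zara ∩ Hiro ∩ Alice: 09:30–11:00, 16:30–17:00.
Restricted to 11:30–19:00: 16:30–17:00.
Total common minutes: 30.

30 minutes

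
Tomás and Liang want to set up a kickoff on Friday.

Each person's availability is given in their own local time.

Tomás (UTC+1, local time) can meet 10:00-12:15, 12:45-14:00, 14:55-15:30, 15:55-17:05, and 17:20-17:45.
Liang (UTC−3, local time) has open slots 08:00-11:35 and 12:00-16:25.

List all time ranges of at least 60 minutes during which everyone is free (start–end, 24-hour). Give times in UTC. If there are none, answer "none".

Tomás → UTC: 09:00–11:15, 11:45–13:00, 13:55–14:30, 14:55–16:05, 16:20–16:45.
Liang → UTC: 11:00–14:35, 15:00–19:25.
Tomás ∩ Liang: 11:00–11:15, 11:45–13:00, 13:55–14:30, 15:00–16:05, 16:20–16:45.
Windows ≥ 60 min: 11:45–13:00, 15:00–16:05.

11:45–13:00, 15:00–16:05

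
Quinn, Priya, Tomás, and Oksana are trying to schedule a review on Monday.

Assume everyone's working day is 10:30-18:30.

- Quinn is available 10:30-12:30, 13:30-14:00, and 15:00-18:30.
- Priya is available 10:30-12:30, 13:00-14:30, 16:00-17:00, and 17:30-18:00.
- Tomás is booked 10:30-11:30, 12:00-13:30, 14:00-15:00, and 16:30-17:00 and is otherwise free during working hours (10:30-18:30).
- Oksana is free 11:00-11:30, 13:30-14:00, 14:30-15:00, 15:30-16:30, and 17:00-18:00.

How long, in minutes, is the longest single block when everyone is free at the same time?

30 minutes

Tomás free within 10:30–18:30: 11:30–12:00, 13:30–14:00, 15:00–16:30, 17:00–18:30.
Quinn ∩ Priya: 10:30–12:30, 13:30–14:00, 16:00–17:00, 17:30–18:00.
Quinn ∩ Priya ∩ Tomás: 11:30–12:00, 13:30–14:00, 16:00–16:30, 17:30–18:00.
Quinn ∩ Priya ∩ Tomás ∩ Oksana: 13:30–14:00, 16:00–16:30, 17:30–18:00.
Common window lengths: 30, 30, 30 min; longest is 30.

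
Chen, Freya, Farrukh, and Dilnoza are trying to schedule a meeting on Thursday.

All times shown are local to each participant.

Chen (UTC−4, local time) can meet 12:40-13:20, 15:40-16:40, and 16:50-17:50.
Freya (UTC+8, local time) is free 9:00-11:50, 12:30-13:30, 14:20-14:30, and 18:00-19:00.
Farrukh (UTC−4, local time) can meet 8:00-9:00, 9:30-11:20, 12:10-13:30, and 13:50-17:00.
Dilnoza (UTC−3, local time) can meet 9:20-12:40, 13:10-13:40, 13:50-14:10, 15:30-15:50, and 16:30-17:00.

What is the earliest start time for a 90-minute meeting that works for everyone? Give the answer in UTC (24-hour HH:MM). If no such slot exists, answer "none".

none

Chen → UTC: 16:40–17:20, 19:40–20:40, 20:50–21:50.
Freya → UTC: 01:00–03:50, 04:30–05:30, 06:20–06:30, 10:00–11:00.
Farrukh → UTC: 12:00–13:00, 13:30–15:20, 16:10–17:30, 17:50–21:00.
Dilnoza → UTC: 12:20–15:40, 16:10–16:40, 16:50–17:10, 18:30–18:50, 19:30–20:00.
Chen ∩ Freya: (none).
Chen ∩ Freya ∩ Farrukh: (none).
Chen ∩ Freya ∩ Farrukh ∩ Dilnoza: (none).
Windows ≥ 90 min: (none).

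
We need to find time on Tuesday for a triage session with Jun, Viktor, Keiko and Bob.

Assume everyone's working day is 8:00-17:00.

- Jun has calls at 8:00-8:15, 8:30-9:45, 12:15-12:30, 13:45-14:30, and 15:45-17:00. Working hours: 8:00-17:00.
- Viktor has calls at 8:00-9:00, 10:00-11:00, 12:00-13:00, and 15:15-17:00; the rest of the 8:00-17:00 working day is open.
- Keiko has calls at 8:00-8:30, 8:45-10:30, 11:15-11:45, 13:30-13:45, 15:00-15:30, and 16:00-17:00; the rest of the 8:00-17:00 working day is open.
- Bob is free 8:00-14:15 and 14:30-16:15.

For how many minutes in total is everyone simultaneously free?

90 minutes

Jun free within 08:00–17:00: 08:15–08:30, 09:45–12:15, 12:30–13:45, 14:30–15:45.
Viktor free within 08:00–17:00: 09:00–10:00, 11:00–12:00, 13:00–15:15.
Keiko free within 08:00–17:00: 08:30–08:45, 10:30–11:15, 11:45–13:30, 13:45–15:00, 15:30–16:00.
Jun ∩ Viktor: 09:45–10:00, 11:00–12:00, 13:00–13:45, 14:30–15:15.
Jun ∩ Viktor ∩ Keiko: 11:00–11:15, 11:45–12:00, 13:00–13:30, 14:30–15:00.
Jun ∩ Viktor ∩ Keiko ∩ Bob: 11:00–11:15, 11:45–12:00, 13:00–13:30, 14:30–15:00.
Total common minutes: 15 + 15 + 30 + 30 = 90.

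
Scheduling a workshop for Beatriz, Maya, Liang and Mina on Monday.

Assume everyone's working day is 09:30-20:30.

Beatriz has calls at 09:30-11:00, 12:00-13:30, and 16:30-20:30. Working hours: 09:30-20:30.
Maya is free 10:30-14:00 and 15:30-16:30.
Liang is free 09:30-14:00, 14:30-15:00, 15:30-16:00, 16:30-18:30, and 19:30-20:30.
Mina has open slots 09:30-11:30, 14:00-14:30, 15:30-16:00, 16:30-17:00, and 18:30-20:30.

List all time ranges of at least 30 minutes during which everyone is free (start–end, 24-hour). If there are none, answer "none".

Beatriz free within 09:30–20:30: 11:00–12:00, 13:30–16:30.
Beatriz ∩ Maya: 11:00–12:00, 13:30–14:00, 15:30–16:30.
Beatriz ∩ Maya ∩ Liang: 11:00–12:00, 13:30–14:00, 15:30–16:00.
Beatriz ∩ Maya ∩ Liang ∩ Mina: 11:00–11:30, 15:30–16:00.
Windows ≥ 30 min: 11:00–11:30, 15:30–16:00.

11:00–11:30, 15:30–16:00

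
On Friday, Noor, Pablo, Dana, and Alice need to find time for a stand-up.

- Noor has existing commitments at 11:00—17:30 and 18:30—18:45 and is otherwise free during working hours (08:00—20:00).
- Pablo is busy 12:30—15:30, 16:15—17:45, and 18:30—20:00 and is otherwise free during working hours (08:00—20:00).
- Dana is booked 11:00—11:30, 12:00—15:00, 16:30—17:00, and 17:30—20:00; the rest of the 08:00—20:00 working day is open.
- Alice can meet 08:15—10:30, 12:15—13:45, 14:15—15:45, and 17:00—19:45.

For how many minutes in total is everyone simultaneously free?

135 minutes

Noor free within 08:00–20:00: 08:00–11:00, 17:30–18:30, 18:45–20:00.
Pablo free within 08:00–20:00: 08:00–12:30, 15:30–16:15, 17:45–18:30.
Dana free within 08:00–20:00: 08:00–11:00, 11:30–12:00, 15:00–16:30, 17:00–17:30.
Noor ∩ Pablo: 08:00–11:00, 17:45–18:30.
Noor ∩ Pablo ∩ Dana: 08:00–11:00.
Noor ∩ Pablo ∩ Dana ∩ Alice: 08:15–10:30.
Total common minutes: 135.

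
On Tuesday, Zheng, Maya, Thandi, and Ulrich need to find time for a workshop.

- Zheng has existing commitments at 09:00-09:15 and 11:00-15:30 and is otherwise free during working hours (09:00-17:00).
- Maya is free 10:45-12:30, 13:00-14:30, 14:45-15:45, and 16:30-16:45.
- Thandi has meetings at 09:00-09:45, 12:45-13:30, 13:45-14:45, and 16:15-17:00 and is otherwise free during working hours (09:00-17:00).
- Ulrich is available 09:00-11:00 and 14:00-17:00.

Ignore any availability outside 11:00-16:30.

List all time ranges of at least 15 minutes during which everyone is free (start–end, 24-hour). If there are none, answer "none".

15:30–15:45

Zheng free within 09:00–17:00: 09:15–11:00, 15:30–17:00.
Thandi free within 09:00–17:00: 09:45–12:45, 13:30–13:45, 14:45–16:15.
Zheng ∩ Maya: 10:45–11:00, 15:30–15:45, 16:30–16:45.
Zheng ∩ Maya ∩ Thandi: 10:45–11:00, 15:30–15:45.
Zheng ∩ Maya ∩ Thandi ∩ Ulrich: 10:45–11:00, 15:30–15:45.
Restricted to 11:00–16:30: 15:30–15:45.
Windows ≥ 15 min: 15:30–15:45.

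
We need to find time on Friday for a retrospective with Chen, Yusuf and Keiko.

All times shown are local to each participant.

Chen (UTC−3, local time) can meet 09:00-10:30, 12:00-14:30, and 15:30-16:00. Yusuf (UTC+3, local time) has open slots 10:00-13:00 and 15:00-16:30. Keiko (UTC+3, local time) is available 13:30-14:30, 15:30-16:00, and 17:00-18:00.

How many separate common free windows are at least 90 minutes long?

Chen → UTC: 12:00–13:30, 15:00–17:30, 18:30–19:00.
Yusuf → UTC: 07:00–10:00, 12:00–13:30.
Keiko → UTC: 10:30–11:30, 12:30–13:00, 14:00–15:00.
Chen ∩ Yusuf: 12:00–13:30.
Chen ∩ Yusuf ∩ Keiko: 12:30–13:00.
Windows ≥ 90 min: (none).
That's 0 windows.

0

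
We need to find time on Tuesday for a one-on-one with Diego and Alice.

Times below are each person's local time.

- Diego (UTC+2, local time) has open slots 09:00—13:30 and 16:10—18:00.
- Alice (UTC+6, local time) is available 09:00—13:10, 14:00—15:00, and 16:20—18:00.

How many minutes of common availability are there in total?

140 minutes

Diego → UTC: 07:00–11:30, 14:10–16:00.
Alice → UTC: 03:00–07:10, 08:00–09:00, 10:20–12:00.
Diego ∩ Alice: 07:00–07:10, 08:00–09:00, 10:20–11:30.
Total common minutes: 10 + 60 + 70 = 140.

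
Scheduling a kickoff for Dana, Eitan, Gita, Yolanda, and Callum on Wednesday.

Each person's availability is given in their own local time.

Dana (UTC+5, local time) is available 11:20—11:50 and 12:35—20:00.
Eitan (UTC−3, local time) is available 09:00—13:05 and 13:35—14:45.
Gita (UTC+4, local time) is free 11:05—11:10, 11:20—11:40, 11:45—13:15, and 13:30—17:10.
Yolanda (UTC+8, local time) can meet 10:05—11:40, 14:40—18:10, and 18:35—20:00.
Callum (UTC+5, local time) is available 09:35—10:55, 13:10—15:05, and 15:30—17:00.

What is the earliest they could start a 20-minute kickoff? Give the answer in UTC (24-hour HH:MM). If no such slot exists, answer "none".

none

Dana → UTC: 06:20–06:50, 07:35–15:00.
Eitan → UTC: 12:00–16:05, 16:35–17:45.
Gita → UTC: 07:05–07:10, 07:20–07:40, 07:45–09:15, 09:30–13:10.
Yolanda → UTC: 02:05–03:40, 06:40–10:10, 10:35–12:00.
Callum → UTC: 04:35–05:55, 08:10–10:05, 10:30–12:00.
Dana ∩ Eitan: 12:00–15:00.
Dana ∩ Eitan ∩ Gita: 12:00–13:10.
Dana ∩ Eitan ∩ Gita ∩ Yolanda: (none).
Dana ∩ Eitan ∩ Gita ∩ Yolanda ∩ Callum: (none).
Windows ≥ 20 min: (none).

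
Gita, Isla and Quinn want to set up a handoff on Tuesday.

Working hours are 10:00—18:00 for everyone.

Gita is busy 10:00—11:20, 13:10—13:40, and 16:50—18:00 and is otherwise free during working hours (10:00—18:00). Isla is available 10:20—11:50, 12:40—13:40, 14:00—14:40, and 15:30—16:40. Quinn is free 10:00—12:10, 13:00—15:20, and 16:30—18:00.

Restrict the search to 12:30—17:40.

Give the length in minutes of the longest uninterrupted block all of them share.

40 minutes

Gita free within 10:00–18:00: 11:20–13:10, 13:40–16:50.
Gita ∩ Isla: 11:20–11:50, 12:40–13:10, 14:00–14:40, 15:30–16:40.
Gita ∩ Isla ∩ Quinn: 11:20–11:50, 13:00–13:10, 14:00–14:40, 16:30–16:40.
Restricted to 12:30–17:40: 13:00–13:10, 14:00–14:40, 16:30–16:40.
Common window lengths: 10, 40, 10 min; longest is 40.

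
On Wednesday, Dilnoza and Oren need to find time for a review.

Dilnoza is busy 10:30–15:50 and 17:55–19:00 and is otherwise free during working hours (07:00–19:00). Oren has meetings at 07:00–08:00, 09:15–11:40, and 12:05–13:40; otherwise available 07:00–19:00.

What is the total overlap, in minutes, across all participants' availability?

Dilnoza free within 07:00–19:00: 07:00–10:30, 15:50–17:55.
Oren free within 07:00–19:00: 08:00–09:15, 11:40–12:05, 13:40–19:00.
Dilnoza ∩ Oren: 08:00–09:15, 15:50–17:55.
Total common minutes: 75 + 125 = 200.

200 minutes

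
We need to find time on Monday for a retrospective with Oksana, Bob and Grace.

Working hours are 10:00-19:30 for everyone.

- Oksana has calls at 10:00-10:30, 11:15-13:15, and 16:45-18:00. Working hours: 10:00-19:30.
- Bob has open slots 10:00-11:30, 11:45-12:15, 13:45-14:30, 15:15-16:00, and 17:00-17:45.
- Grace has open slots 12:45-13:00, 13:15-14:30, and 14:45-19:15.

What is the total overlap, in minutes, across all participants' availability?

Oksana free within 10:00–19:30: 10:30–11:15, 13:15–16:45, 18:00–19:30.
Oksana ∩ Bob: 10:30–11:15, 13:45–14:30, 15:15–16:00.
Oksana ∩ Bob ∩ Grace: 13:45–14:30, 15:15–16:00.
Total common minutes: 45 + 45 = 90.

90 minutes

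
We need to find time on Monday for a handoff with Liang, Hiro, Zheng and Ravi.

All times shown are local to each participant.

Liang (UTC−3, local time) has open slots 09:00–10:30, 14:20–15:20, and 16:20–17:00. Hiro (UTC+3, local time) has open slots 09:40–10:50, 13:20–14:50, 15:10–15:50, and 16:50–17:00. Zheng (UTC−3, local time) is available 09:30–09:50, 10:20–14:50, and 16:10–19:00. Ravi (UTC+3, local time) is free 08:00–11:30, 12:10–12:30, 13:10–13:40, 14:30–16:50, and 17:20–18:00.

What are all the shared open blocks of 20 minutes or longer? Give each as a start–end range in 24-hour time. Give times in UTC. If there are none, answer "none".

12:30–12:50

Liang → UTC: 12:00–13:30, 17:20–18:20, 19:20–20:00.
Hiro → UTC: 06:40–07:50, 10:20–11:50, 12:10–12:50, 13:50–14:00.
Zheng → UTC: 12:30–12:50, 13:20–17:50, 19:10–22:00.
Ravi → UTC: 05:00–08:30, 09:10–09:30, 10:10–10:40, 11:30–13:50, 14:20–15:00.
Liang ∩ Hiro: 12:10–12:50.
Liang ∩ Hiro ∩ Zheng: 12:30–12:50.
Liang ∩ Hiro ∩ Zheng ∩ Ravi: 12:30–12:50.
Windows ≥ 20 min: 12:30–12:50.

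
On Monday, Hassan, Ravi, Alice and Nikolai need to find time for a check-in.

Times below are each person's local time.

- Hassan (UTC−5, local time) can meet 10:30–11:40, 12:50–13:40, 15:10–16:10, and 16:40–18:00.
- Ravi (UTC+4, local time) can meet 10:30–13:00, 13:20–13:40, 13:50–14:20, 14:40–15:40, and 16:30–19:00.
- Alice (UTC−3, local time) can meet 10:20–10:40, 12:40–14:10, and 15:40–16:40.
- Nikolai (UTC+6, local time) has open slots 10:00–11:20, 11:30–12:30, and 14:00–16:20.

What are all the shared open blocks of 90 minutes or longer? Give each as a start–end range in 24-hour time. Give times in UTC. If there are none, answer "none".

none

Hassan → UTC: 15:30–16:40, 17:50–18:40, 20:10–21:10, 21:40–23:00.
Ravi → UTC: 06:30–09:00, 09:20–09:40, 09:50–10:20, 10:40–11:40, 12:30–15:00.
Alice → UTC: 13:20–13:40, 15:40–17:10, 18:40–19:40.
Nikolai → UTC: 04:00–05:20, 05:30–06:30, 08:00–10:20.
Hassan ∩ Ravi: (none).
Hassan ∩ Ravi ∩ Alice: (none).
Hassan ∩ Ravi ∩ Alice ∩ Nikolai: (none).
Windows ≥ 90 min: (none).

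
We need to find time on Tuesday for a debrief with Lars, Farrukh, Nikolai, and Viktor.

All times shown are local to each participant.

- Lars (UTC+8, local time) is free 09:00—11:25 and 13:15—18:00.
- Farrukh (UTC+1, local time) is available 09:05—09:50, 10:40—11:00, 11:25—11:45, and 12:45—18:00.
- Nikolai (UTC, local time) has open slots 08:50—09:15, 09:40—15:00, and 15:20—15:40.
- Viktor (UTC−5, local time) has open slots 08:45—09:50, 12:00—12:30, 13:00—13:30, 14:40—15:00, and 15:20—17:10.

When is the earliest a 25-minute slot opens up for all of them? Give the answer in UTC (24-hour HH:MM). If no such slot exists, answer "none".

none

Lars → UTC: 01:00–03:25, 05:15–10:00.
Farrukh → UTC: 08:05–08:50, 09:40–10:00, 10:25–10:45, 11:45–17:00.
Nikolai → UTC: 08:50–09:15, 09:40–15:00, 15:20–15:40.
Viktor → UTC: 13:45–14:50, 17:00–17:30, 18:00–18:30, 19:40–20:00, 20:20–22:10.
Lars ∩ Farrukh: 08:05–08:50, 09:40–10:00.
Lars ∩ Farrukh ∩ Nikolai: 09:40–10:00.
Lars ∩ Farrukh ∩ Nikolai ∩ Viktor: (none).
Windows ≥ 25 min: (none).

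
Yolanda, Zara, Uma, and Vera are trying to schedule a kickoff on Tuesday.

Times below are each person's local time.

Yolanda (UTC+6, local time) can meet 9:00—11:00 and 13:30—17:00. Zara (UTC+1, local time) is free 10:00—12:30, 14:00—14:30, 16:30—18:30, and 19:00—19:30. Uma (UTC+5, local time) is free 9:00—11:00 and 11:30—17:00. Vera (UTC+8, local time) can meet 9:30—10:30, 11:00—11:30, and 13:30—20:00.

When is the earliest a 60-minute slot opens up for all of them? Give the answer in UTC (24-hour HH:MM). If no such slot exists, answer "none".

09:00

Yolanda → UTC: 03:00–05:00, 07:30–11:00.
Zara → UTC: 09:00–11:30, 13:00–13:30, 15:30–17:30, 18:00–18:30.
Uma → UTC: 04:00–06:00, 06:30–12:00.
Vera → UTC: 01:30–02:30, 03:00–03:30, 05:30–12:00.
Yolanda ∩ Zara: 09:00–11:00.
Yolanda ∩ Zara ∩ Uma: 09:00–11:00.
Yolanda ∩ Zara ∩ Uma ∩ Vera: 09:00–11:00.
Windows ≥ 60 min: 09:00–11:00.
Earliest such window starts at 09:00.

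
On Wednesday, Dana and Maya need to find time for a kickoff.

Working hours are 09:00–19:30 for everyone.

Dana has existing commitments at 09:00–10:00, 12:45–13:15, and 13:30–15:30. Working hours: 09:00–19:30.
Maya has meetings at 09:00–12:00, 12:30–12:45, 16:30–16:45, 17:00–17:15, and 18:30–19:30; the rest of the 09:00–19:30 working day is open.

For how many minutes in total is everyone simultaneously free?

Dana free within 09:00–19:30: 10:00–12:45, 13:15–13:30, 15:30–19:30.
Maya free within 09:00–19:30: 12:00–12:30, 12:45–16:30, 16:45–17:00, 17:15–18:30.
Dana ∩ Maya: 12:00–12:30, 13:15–13:30, 15:30–16:30, 16:45–17:00, 17:15–18:30.
Total common minutes: 30 + 15 + 60 + 15 + 75 = 195.

195 minutes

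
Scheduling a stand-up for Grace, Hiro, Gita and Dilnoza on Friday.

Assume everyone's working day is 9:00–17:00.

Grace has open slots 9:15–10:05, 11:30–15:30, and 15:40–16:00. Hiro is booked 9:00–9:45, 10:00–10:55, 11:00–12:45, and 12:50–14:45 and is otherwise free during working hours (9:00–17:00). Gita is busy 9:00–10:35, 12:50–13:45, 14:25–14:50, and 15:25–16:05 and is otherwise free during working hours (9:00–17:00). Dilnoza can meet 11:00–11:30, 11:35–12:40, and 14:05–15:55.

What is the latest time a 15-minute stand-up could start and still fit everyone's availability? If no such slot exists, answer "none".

15:10

Hiro free within 09:00–17:00: 09:45–10:00, 10:55–11:00, 12:45–12:50, 14:45–17:00.
Gita free within 09:00–17:00: 10:35–12:50, 13:45–14:25, 14:50–15:25, 16:05–17:00.
Grace ∩ Hiro: 09:45–10:00, 12:45–12:50, 14:45–15:30, 15:40–16:00.
Grace ∩ Hiro ∩ Gita: 12:45–12:50, 14:50–15:25.
Grace ∩ Hiro ∩ Gita ∩ Dilnoza: 14:50–15:25.
Windows ≥ 15 min: 14:50–15:25.
Latest start in the last window 14:50–15:25 is 15:25 − 15 min = 15:10.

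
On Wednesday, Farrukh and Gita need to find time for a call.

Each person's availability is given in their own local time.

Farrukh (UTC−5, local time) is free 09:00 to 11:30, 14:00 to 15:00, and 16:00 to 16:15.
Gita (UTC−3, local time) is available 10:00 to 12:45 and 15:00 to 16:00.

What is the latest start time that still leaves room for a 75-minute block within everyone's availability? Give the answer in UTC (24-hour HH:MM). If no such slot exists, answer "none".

14:30

Farrukh → UTC: 14:00–16:30, 19:00–20:00, 21:00–21:15.
Gita → UTC: 13:00–15:45, 18:00–19:00.
Farrukh ∩ Gita: 14:00–15:45.
Windows ≥ 75 min: 14:00–15:45.
Latest start in the last window 14:00–15:45 is 15:45 − 75 min = 14:30.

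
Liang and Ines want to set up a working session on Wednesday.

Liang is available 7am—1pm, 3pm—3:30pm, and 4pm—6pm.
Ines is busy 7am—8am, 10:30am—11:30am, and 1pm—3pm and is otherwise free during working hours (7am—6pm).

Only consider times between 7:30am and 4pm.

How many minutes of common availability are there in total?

270 minutes

Ines free within 07:00–18:00: 08:00–10:30, 11:30–13:00, 15:00–18:00.
Liang ∩ Ines: 08:00–10:30, 11:30–13:00, 15:00–15:30, 16:00–18:00.
Restricted to 07:30–16:00: 08:00–10:30, 11:30–13:00, 15:00–15:30.
Total common minutes: 150 + 90 + 30 = 270.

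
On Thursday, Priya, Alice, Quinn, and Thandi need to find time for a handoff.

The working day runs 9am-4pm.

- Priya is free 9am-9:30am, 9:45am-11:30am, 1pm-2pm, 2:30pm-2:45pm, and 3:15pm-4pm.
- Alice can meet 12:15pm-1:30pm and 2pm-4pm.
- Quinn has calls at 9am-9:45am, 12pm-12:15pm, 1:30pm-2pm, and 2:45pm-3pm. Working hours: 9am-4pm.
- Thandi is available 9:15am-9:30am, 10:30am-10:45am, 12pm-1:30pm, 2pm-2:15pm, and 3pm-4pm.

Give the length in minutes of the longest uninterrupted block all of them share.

Quinn free within 09:00–16:00: 09:45–12:00, 12:15–13:30, 14:00–14:45, 15:00–16:00.
Priya ∩ Alice: 13:00–13:30, 14:30–14:45, 15:15–16:00.
Priya ∩ Alice ∩ Quinn: 13:00–13:30, 14:30–14:45, 15:15–16:00.
Priya ∩ Alice ∩ Quinn ∩ Thandi: 13:00–13:30, 15:15–16:00.
Common window lengths: 30, 45 min; longest is 45.

45 minutes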